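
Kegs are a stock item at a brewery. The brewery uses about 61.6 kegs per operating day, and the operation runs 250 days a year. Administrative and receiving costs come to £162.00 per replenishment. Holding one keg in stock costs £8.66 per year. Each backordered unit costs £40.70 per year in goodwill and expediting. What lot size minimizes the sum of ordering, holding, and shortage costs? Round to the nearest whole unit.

Q* ≈ 836 kegs

Annual demand D = 61.6 × 250 = 15,400.
With planned backorders, Q* = √(2DS/H) · √((H+B)/B).
√(2DS/H) = √(2 × 15,400 × 162 / 8.66) = 759.056.
√((H+B)/B) = √((8.66+40.7)/40.7) = 1.1013.
Q* ≈ 835.919.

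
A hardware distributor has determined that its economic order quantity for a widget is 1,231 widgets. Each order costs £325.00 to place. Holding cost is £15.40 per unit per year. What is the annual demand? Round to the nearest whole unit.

D ≈ 35,902 widgets per year

Squaring Q* = √(2DS/H) gives Q*² = 2DS/H.
From Q* = √(2DS/H): D = Q*²H / (2S) = 1,231² × 15.4 / (2 × 325) = 35902.399.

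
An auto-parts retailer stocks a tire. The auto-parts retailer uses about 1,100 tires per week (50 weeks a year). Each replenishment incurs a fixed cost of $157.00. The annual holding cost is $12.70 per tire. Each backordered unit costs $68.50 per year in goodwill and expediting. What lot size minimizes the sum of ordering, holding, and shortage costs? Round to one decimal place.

Q* ≈ 1,269.6 tires

Annual demand D = 1,100 × 50 = 55,000.
With planned backorders, Q* = √(2DS/H) · √((H+B)/B).
√(2DS/H) = √(2 × 55,000 × 157 / 12.7) = 1166.123.
√((H+B)/B) = √((12.7+68.5)/68.5) = 1.0888.
Q* ≈ 1269.630.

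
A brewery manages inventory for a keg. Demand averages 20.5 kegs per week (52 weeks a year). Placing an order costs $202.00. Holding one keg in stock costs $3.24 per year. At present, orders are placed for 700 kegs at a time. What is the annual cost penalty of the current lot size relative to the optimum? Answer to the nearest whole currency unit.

Extra cost ≈ $260 per year

Annual demand D = 20.5 × 52 = 1,066.
EOQ = √(2DS/H) = √(2 × 1,066 × 202 / 3.24) ≈ 364.58.
Cost at Q* = (D/Q*)S + (Q*/2)H = √(2DSH) ≈ $1,181.25.
Cost at Q = 700: (1,066/700)×202 + (700/2)×3.24 = $307.62 + $1,134.00 = $1,441.62.
Excess = $1,441.62 − $1,181.25 = $260.37.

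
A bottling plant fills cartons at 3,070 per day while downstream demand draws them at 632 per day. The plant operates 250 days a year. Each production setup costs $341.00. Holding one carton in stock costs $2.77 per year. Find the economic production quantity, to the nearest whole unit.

Annual demand D = 632 × 250 = 158,000.
Production build-up factor (1 − d/p) = 1 − 632/3,070 = 0.7941.
Q* = √(2DS / (H(1 − d/p))) = √(2 × 158,000 × 341 / (2.77 × 0.7941)).
= √(107,756,000 / 2.1998) ≈ 6998.955.

Q* ≈ 6,999 cartons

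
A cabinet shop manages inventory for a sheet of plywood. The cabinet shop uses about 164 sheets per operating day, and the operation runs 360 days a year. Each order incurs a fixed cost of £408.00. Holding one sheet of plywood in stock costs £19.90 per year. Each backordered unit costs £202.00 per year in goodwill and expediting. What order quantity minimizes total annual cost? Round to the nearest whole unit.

Annual demand D = 164 × 360 = 59,040.
With planned backorders, Q* = √(2DS/H) · √((H+B)/B).
√(2DS/H) = √(2 × 59,040 × 408 / 19.9) = 1555.936.
√((H+B)/B) = √((19.9+202)/202) = 1.0481.
Q* ≈ 1630.777.

Q* ≈ 1,631 sheets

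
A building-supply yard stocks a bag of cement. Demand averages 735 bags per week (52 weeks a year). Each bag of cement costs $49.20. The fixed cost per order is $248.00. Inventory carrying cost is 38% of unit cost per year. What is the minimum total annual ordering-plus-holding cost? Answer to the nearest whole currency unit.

TC* ≈ $18,826

Annual demand D = 735 × 52 = 38,220.
Holding cost H = 0.38 × $49.20 = $18.6960 per unit per year.
EOQ = √(2DS/H) = √(2 × 38,220 × 248 / 18.696) ≈ 1006.96.
At Q*, ordering cost (D/Q*)S equals holding cost (Q*/2)H, each = √(DSH/2).
Minimum total = √(2DSH) = √(2 × 38,220 × 248 × 18.696) ≈ 18826.107.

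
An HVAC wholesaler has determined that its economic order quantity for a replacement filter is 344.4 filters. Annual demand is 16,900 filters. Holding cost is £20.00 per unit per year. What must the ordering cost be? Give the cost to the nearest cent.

Invert the EOQ relation Q*² = 2DS/H.
From Q* = √(2DS/H): S = Q*²H / (2D) = 344.4² × 20 / (2 × 16,900) = 70.1842.

S ≈ £70.18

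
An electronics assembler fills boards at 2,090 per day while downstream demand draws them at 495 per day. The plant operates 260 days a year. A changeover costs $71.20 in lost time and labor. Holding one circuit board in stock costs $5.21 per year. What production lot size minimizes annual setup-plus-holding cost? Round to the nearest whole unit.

Annual demand D = 495 × 260 = 128,700.
Production build-up factor (1 − d/p) = 1 − 495/2,090 = 0.7632.
Q* = √(2DS / (H(1 − d/p))) = √(2 × 128,700 × 71.2 / (5.21 × 0.7632)).
= √(18,326,880 / 3.9761) ≈ 2146.932.

Q* ≈ 2,147 boards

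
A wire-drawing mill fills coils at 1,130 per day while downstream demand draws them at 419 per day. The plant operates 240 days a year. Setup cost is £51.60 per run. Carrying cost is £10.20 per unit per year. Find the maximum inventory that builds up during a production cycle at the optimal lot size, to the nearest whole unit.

I_max ≈ 800 coils

Annual demand D = 419 × 240 = 100,560.
Production build-up factor (1 − d/p) = 1 − 419/1,130 = 0.6292.
Q* = √(2DS / (H(1 − d/p))) = √(2 × 100,560 × 51.6 / (10.2 × 0.6292)).
= √(10,377,792 / 6.4179) ≈ 1271.618.
Maximum inventory = Q*(1 − d/p) = 1271.618 × 0.6292 ≈ 800.107.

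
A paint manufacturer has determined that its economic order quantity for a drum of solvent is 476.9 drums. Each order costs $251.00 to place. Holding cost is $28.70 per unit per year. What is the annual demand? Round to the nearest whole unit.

D ≈ 13,003 drums per year

The basic EOQ model gives Q* = √(2DS/H); rearrange for the unknown.
From Q* = √(2DS/H): D = Q*²H / (2S) = 476.9² × 28.7 / (2 × 251) = 13002.678.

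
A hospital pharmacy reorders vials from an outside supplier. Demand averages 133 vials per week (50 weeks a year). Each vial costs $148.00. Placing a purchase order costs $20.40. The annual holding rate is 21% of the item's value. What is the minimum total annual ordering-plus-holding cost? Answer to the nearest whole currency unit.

TC* ≈ $2,904

Annual demand D = 133 × 50 = 6,650.
Holding cost H = 0.21 × $148.00 = $31.0800 per unit per year.
Q* = √(2DS/H) = √(2 × 6,650 × 20.4 / 31.08) ≈ 93.43.
At Q*, ordering cost (D/Q*)S equals holding cost (Q*/2)H, each = √(DSH/2).
Minimum total = √(2DSH) = √(2 × 6,650 × 20.4 × 31.08) ≈ 2903.898.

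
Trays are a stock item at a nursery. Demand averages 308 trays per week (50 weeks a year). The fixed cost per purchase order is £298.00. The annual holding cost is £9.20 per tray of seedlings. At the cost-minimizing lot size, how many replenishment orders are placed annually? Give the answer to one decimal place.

N ≈ 15.4 orders per year

Annual demand D = 308 × 50 = 15,400.
The optimal lot size = √(2DS/H) = √(2 × 15,400 × 298 / 9.2) ≈ 998.83.
Orders per year = D / Q* = 15,400 / 998.83 ≈ 15.418.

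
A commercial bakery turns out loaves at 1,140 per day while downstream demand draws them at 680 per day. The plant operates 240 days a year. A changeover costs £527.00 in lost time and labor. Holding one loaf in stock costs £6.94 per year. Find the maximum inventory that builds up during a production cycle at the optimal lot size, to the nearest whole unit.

I_max ≈ 3,162 loaves

Annual demand D = 680 × 240 = 163,200.
Production build-up factor (1 − d/p) = 1 − 680/1,140 = 0.4035.
Q* = √(2DS / (H(1 − d/p))) = √(2 × 163,200 × 527 / (6.94 × 0.4035)).
= √(172,012,800 / 2.8004) ≈ 7837.439.
Maximum inventory = Q*(1 − d/p) = 7837.439 × 0.4035 ≈ 3162.475.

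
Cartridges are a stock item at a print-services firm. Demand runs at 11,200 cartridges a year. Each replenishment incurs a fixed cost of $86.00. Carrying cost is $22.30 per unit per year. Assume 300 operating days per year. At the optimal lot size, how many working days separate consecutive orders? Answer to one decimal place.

The optimal lot size = √(2DS/H) = √(2 × 11,200 × 86 / 22.3) ≈ 293.91.
Cycle time = Q*/D × 300 = 293.91 / 11,200 × 300 ≈ 7.873 days.

T ≈ 7.9 days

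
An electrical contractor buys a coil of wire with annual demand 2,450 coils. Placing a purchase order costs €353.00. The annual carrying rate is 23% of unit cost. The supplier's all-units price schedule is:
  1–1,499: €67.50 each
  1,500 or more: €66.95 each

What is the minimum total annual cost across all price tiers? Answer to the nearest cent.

TC* ≈ €170,557.05

Holding cost per unit per year at price C is H = 0.23·C.
Candidates are each tier's EOQ (if it falls in that tier) and each price-break quantity.
EOQ at €67.50 = 333.8 (feasible in tier 1): TC = 2,450×€67.50 + (2,450/333.8)×353 + (333.8/2)×0.23×€67.50 = €170,557.05.
EOQ at €66.95 = 335.2 < 1500, so use break Q=1500: TC = 2,450×€66.95 + (2,450/1500.0)×353 + (1500.0/2)×0.23×€66.95 = €176,152.94.
Lowest total cost among the candidates is at Q = 333.8.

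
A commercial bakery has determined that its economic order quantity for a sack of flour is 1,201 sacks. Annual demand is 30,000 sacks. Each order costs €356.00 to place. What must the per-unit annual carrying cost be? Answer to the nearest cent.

The basic EOQ model gives Q* = √(2DS/H); rearrange for the unknown.
From Q* = √(2DS/H): H = 2DS / Q*² = 2 × 30,000 × 356 / 1,201² = 14.8086.

H ≈ €14.81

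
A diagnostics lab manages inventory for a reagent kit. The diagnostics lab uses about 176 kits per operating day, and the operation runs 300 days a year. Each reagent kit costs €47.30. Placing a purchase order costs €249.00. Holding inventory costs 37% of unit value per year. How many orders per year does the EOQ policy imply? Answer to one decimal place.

Annual demand D = 176 × 300 = 52,800.
Holding cost H = 0.37 × €47.30 = €17.5010 per unit per year.
Q* = √(2DS/H) = √(2 × 52,800 × 249 / 17.501) ≈ 1225.75.
Orders per year = D / Q* = 52,800 / 1225.75 ≈ 43.076.

N ≈ 43.1 orders per year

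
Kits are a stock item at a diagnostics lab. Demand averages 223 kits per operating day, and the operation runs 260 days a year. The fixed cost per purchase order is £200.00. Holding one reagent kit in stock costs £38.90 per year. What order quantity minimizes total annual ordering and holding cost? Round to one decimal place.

Q* ≈ 772.1 kits

Annual demand D = 223 × 260 = 57,980.
EOQ = √(2DS / H) = √(2 × 57,980 × 200 / 38.9).
= √(23,192,000 / 38.9) = √596,195.3728 ≈ 772.137.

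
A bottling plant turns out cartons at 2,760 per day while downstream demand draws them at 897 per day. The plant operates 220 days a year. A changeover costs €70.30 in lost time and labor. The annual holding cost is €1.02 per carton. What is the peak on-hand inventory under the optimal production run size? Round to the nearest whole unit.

Annual demand D = 897 × 220 = 197,340.
Production build-up factor (1 − d/p) = 1 − 897/2,760 = 0.6750.
Q* = √(2DS / (H(1 − d/p))) = √(2 × 197,340 × 70.3 / (1.02 × 0.6750)).
= √(27,746,004 / 0.6885) ≈ 6348.166.
Maximum inventory = Q*(1 − d/p) = 6348.166 × 0.6750 ≈ 4285.012.

I_max ≈ 4,285 cartons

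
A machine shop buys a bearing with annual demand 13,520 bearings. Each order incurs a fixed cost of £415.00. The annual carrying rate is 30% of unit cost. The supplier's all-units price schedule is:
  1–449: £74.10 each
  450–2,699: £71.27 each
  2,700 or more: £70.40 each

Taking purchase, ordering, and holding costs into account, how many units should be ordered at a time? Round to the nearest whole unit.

Holding cost per unit per year at price C is H = 0.30·C.
Candidates are each tier's EOQ (if it falls in that tier) and each price-break quantity.
Tier 1 (£74.10): EOQ = 710.5 exceeds tier's upper bound 449, so this tier is dominated.
EOQ at £71.27 = 724.5 (feasible in tier 2): TC = 13,520×£71.27 + (13,520/724.5)×415 + (724.5/2)×0.30×£71.27 = £979,060.04.
EOQ at £70.40 = 728.9 < 2700, so use break Q=2700: TC = 13,520×£70.40 + (13,520/2700.0)×415 + (2700.0/2)×0.30×£70.40 = £982,398.07.
Lowest total cost is £979,060.04 at Q = 724.5.

Q* ≈ 724 bearings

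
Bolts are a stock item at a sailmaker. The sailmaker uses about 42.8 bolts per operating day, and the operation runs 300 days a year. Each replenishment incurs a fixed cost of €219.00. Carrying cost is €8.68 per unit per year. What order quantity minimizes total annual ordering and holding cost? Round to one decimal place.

Q* ≈ 804.9 bolts

Annual demand D = 42.8 × 300 = 12,840.
EOQ = √(2DS / H) = √(2 × 12,840 × 219 / 8.68).
= √(5,623,920 / 8.68) = √647,917.0507 ≈ 804.933.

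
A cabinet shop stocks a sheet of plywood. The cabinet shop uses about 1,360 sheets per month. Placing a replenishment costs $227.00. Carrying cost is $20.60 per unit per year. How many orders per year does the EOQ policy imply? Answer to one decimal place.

Annual demand D = 1,360 × 12 = 16,320.
EOQ = √(2DS/H) = √(2 × 16,320 × 227 / 20.6) ≈ 599.73.
Orders per year = D / Q* = 16,320 / 599.73 ≈ 27.212.

N ≈ 27.2 orders per year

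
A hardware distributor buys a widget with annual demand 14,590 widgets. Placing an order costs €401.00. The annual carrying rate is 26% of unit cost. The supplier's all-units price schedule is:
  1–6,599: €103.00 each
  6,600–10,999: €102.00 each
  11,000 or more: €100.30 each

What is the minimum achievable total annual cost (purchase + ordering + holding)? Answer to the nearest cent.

Holding cost per unit per year at price C is H = 0.26·C.
Candidates are each tier's EOQ (if it falls in that tier) and each price-break quantity.
EOQ at €103.00 = 661.0 (feasible in tier 1): TC = 14,590×€103.00 + (14,590/661.0)×401 + (661.0/2)×0.26×€103.00 = €1,520,471.91.
EOQ at €102.00 = 664.2 < 6600, so use break Q=6600: TC = 14,590×€102.00 + (14,590/6600.0)×401 + (6600.0/2)×0.26×€102.00 = €1,576,582.45.
EOQ at €100.30 = 669.9 < 11000, so use break Q=11000: TC = 14,590×€100.30 + (14,590/11000.0)×401 + (11000.0/2)×0.26×€100.30 = €1,607,337.87.
Lowest total cost among the candidates is at Q = 661.0.

TC* ≈ €1,520,471.91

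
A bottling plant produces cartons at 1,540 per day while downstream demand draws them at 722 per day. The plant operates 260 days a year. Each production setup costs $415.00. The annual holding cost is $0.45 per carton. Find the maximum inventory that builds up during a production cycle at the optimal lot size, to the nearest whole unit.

I_max ≈ 13,561 cartons

Annual demand D = 722 × 260 = 187,720.
Production build-up factor (1 − d/p) = 1 − 722/1,540 = 0.5312.
Q* = √(2DS / (H(1 − d/p))) = √(2 × 187,720 × 415 / (0.45 × 0.5312)).
= √(155,807,600 / 0.239) ≈ 25531.232.
Maximum inventory = Q*(1 − d/p) = 25531.232 × 0.5312 ≈ 13561.395.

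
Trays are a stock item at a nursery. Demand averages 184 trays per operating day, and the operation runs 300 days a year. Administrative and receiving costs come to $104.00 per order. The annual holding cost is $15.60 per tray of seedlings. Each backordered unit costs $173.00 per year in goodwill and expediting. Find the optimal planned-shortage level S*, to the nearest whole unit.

Annual demand D = 184 × 300 = 55,200.
With planned backorders, Q* = √(2DS/H) · √((H+B)/B).
√(2DS/H) = √(2 × 55,200 × 104 / 15.6) = 857.904.
√((H+B)/B) = √((15.6+173)/173) = 1.0441.
Q* ≈ 895.750.
S* = Q* · H/(H+B) = 895.750 × 15.6/188.6 ≈ 74.092.

S* ≈ 74 trays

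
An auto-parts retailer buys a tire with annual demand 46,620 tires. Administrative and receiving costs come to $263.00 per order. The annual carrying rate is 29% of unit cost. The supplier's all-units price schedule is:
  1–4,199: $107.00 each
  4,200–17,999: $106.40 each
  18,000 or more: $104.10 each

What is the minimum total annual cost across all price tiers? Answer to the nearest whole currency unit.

Holding cost per unit per year at price C is H = 0.29·C.
Candidates are each tier's EOQ (if it falls in that tier) and each price-break quantity.
EOQ at $107.00 = 889.0 (feasible in tier 1): TC = 46,620×$107.00 + (46,620/889.0)×263 + (889.0/2)×0.29×$107.00 = $5,015,924.80.
EOQ at $106.40 = 891.5 < 4200, so use break Q=4200: TC = 46,620×$106.40 + (46,620/4200.0)×263 + (4200.0/2)×0.29×$106.40 = $5,028,084.90.
EOQ at $104.10 = 901.3 < 18000, so use break Q=18000: TC = 46,620×$104.10 + (46,620/18000.0)×263 + (18000.0/2)×0.29×$104.10 = $5,125,524.17.
Lowest total cost among the candidates is at Q = 889.0.

TC* ≈ $5,015,925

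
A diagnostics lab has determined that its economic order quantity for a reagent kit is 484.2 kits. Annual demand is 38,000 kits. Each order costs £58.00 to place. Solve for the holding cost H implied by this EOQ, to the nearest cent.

H ≈ £18.80

The basic EOQ model gives Q* = √(2DS/H); rearrange for the unknown.
From Q* = √(2DS/H): H = 2DS / Q*² = 2 × 38,000 × 58 / 484.2² = 18.8015.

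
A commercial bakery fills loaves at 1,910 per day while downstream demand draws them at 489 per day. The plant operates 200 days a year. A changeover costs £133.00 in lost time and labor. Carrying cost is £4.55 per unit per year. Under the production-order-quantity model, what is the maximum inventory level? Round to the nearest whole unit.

I_max ≈ 2,062 loaves

Annual demand D = 489 × 200 = 97,800.
Production build-up factor (1 − d/p) = 1 − 489/1,910 = 0.7440.
Q* = √(2DS / (H(1 − d/p))) = √(2 × 97,800 × 133 / (4.55 × 0.7440)).
= √(26,014,800 / 3.3851) ≈ 2772.198.
Maximum inventory = Q*(1 − d/p) = 2772.198 × 0.7440 ≈ 2062.457.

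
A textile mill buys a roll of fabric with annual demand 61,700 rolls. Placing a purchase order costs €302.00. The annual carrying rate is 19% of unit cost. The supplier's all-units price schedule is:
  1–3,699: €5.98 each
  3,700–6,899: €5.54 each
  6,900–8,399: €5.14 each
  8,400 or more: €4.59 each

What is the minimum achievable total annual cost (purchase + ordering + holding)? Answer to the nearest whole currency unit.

TC* ≈ €289,084

Holding cost per unit per year at price C is H = 0.19·C.
Evaluate total cost at each tier's feasible EOQ or, if the EOQ is below the tier, at the tier's minimum quantity.
Tier 1 (€5.98): EOQ = 5727.1 exceeds tier's upper bound 3699, so this tier is dominated.
EOQ at €5.54 = 5950.2 (feasible in tier 2): TC = 61,700×€5.54 + (61,700/5950.2)×302 + (5950.2/2)×0.19×€5.54 = €348,081.15.
EOQ at €5.14 = 6177.4 < 6900, so use break Q=6900: TC = 61,700×€5.14 + (61,700/6900.0)×302 + (6900.0/2)×0.19×€5.14 = €323,207.76.
EOQ at €4.59 = 6537.0 < 8400, so use break Q=8400: TC = 61,700×€4.59 + (61,700/8400.0)×302 + (8400.0/2)×0.19×€4.59 = €289,084.08.
Lowest total cost among the candidates is at Q = 8400.0.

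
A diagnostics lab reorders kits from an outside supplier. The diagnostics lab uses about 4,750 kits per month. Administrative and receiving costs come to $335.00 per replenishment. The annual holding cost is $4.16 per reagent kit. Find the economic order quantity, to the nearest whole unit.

Annual demand D = 4,750 × 12 = 57,000.
EOQ = √(2DS / H) = √(2 × 57,000 × 335 / 4.16).
= √(38,190,000 / 4.16) = √9,180,288.4615 ≈ 3029.899.

Q* ≈ 3,030 kits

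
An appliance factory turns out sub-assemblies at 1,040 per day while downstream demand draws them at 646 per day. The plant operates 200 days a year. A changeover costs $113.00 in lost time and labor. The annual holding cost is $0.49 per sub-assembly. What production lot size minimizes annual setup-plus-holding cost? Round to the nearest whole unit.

Q* ≈ 12,542 sub-assemblies

Annual demand D = 646 × 200 = 129,200.
Production build-up factor (1 − d/p) = 1 − 646/1,040 = 0.3788.
Q* = √(2DS / (H(1 − d/p))) = √(2 × 129,200 × 113 / (0.49 × 0.3788)).
= √(29,199,200 / 0.1856) ≈ 12541.688.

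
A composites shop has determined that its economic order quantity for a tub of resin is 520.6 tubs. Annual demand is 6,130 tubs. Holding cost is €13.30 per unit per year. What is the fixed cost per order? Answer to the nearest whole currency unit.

Squaring Q* = √(2DS/H) gives Q*² = 2DS/H.
From Q* = √(2DS/H): S = Q*²H / (2D) = 520.6² × 13.3 / (2 × 6,130) = 294.0150.

S ≈ €294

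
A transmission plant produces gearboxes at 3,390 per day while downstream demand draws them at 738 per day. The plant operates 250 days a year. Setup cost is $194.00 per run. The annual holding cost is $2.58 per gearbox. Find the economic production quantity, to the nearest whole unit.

Q* ≈ 5,955 gearboxes

Annual demand D = 738 × 250 = 184,500.
Production build-up factor (1 − d/p) = 1 − 738/3,390 = 0.7823.
Q* = √(2DS / (H(1 − d/p))) = √(2 × 184,500 × 194 / (2.58 × 0.7823)).
= √(71,586,000 / 2.0183) ≈ 5955.487.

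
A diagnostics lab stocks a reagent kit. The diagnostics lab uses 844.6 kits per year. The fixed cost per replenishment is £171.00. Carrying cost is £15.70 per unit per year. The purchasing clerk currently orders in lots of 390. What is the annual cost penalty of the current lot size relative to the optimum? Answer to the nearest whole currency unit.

EOQ = √(2DS/H) = √(2 × 844.6 × 171 / 15.7) ≈ 135.64.
Cost at Q* = (D/Q*)S + (Q*/2)H = √(2DSH) ≈ £2,129.55.
Cost at Q = 390: (844.6/390)×171 + (390/2)×15.7 = £370.32 + £3,061.50 = £3,431.82.
Excess = £3,431.82 − £2,129.55 = £1,302.27.

Extra cost ≈ £1,302 per year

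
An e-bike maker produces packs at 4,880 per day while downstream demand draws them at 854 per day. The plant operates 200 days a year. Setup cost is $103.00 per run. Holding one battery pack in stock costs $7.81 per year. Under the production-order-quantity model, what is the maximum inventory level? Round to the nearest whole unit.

I_max ≈ 1,928 packs

Annual demand D = 854 × 200 = 170,800.
Production build-up factor (1 − d/p) = 1 − 854/4,880 = 0.8250.
Q* = √(2DS / (H(1 − d/p))) = √(2 × 170,800 × 103 / (7.81 × 0.8250)).
= √(35,184,800 / 6.4432) ≈ 2336.819.
Maximum inventory = Q*(1 − d/p) = 2336.819 × 0.8250 ≈ 1927.876.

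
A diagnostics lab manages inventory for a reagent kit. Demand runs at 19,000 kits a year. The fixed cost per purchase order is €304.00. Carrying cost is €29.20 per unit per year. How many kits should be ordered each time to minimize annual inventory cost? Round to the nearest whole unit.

EOQ = √(2DS / H) = √(2 × 19,000 × 304 / 29.2).
= √(11,552,000 / 29.2) = √395,616.4384 ≈ 628.980.

Q* ≈ 629 kits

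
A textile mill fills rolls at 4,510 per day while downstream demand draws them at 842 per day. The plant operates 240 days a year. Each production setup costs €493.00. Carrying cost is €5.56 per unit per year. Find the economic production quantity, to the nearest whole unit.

Annual demand D = 842 × 240 = 202,080.
Production build-up factor (1 − d/p) = 1 − 842/4,510 = 0.8133.
Q* = √(2DS / (H(1 − d/p))) = √(2 × 202,080 × 493 / (5.56 × 0.8133)).
= √(199,250,880 / 4.522) ≈ 6637.986.

Q* ≈ 6,638 rolls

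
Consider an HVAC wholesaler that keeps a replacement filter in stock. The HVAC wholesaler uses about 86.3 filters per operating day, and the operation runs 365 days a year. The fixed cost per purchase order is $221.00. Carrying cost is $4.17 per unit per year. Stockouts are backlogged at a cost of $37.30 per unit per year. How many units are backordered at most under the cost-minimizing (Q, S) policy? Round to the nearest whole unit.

Annual demand D = 86.3 × 365 = 31,499.5.
With planned backorders, Q* = √(2DS/H) · √((H+B)/B).
√(2DS/H) = √(2 × 31,499.5 × 221 / 4.17) = 1827.237.
√((H+B)/B) = √((4.17+37.3)/37.3) = 1.0544.
Q* ≈ 1926.671.
S* = Q* · H/(H+B) = 1926.671 × 4.17/41.47 ≈ 193.736.

S* ≈ 194 filters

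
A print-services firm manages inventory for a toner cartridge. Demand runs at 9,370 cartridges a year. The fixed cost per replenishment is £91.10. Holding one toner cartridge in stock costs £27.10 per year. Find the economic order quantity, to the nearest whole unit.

Q* ≈ 251 cartridges

EOQ = √(2DS / H) = √(2 × 9,370 × 91.1 / 27.1).
= √(1,707,214 / 27.1) = √62,996.8266 ≈ 250.992.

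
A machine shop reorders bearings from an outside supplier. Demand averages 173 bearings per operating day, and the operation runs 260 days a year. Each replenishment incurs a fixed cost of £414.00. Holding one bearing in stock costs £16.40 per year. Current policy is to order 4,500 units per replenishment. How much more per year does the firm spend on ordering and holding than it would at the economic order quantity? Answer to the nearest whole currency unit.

Extra cost ≈ £16,324 per year

Annual demand D = 173 × 260 = 44,980.
EOQ = √(2DS/H) = √(2 × 44,980 × 414 / 16.4) ≈ 1506.96.
Cost at Q* = (D/Q*)S + (Q*/2)H = √(2DSH) ≈ £24,714.21.
Cost at Q = 4,500: (44,980/4,500)×414 + (4,500/2)×16.4 = £4,138.16 + £36,900.00 = £41,038.16.
Excess = £41,038.16 − £24,714.21 = £16,323.95.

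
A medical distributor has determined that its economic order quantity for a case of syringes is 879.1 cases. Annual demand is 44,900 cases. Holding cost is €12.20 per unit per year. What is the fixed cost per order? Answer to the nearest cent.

S ≈ €104.99

The basic EOQ model gives Q* = √(2DS/H); rearrange for the unknown.
From Q* = √(2DS/H): S = Q*²H / (2D) = 879.1² × 12.2 / (2 × 44,900) = 104.9929.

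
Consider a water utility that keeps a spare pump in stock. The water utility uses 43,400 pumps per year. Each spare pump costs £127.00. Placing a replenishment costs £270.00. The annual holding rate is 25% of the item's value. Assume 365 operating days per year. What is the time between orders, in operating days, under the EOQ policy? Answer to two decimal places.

T ≈ 7.23 days

Holding cost H = 0.25 × £127.00 = £31.7500 per unit per year.
EOQ = √(2DS/H) = √(2 × 43,400 × 270 / 31.75) ≈ 859.15.
Cycle time = Q*/D × 365 = 859.15 / 43,400 × 365 ≈ 7.226 days.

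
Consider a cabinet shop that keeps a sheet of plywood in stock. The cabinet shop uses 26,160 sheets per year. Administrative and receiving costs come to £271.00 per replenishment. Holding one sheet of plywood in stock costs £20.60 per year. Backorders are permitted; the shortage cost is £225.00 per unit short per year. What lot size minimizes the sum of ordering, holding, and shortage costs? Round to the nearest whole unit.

With planned backorders, Q* = √(2DS/H) · √((H+B)/B).
√(2DS/H) = √(2 × 26,160 × 271 / 20.6) = 829.631.
√((H+B)/B) = √((20.6+225)/225) = 1.0448.
Q* ≈ 866.778.

Q* ≈ 867 sheets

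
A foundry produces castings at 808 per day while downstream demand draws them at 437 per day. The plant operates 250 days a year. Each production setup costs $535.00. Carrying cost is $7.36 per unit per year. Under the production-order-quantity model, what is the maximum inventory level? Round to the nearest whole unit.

I_max ≈ 2,701 castings

Annual demand D = 437 × 250 = 109,250.
Production build-up factor (1 − d/p) = 1 − 437/808 = 0.4592.
Q* = √(2DS / (H(1 − d/p))) = √(2 × 109,250 × 535 / (7.36 × 0.4592)).
= √(116,897,500 / 3.3794) ≈ 5881.423.
Maximum inventory = Q*(1 − d/p) = 5881.423 × 0.4592 ≈ 2700.505.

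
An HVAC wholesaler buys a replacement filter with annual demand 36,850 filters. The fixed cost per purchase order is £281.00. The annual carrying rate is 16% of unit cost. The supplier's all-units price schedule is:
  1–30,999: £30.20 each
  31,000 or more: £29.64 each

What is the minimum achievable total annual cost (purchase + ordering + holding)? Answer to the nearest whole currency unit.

TC* ≈ £1,122,873

Holding cost per unit per year at price C is H = 0.16·C.
For each price level, check whether its EOQ is feasible; otherwise the best quantity at that price is the breakpoint.
EOQ at £30.20 = 2070.3 (feasible in tier 1): TC = 36,850×£30.20 + (36,850/2070.3)×281 + (2070.3/2)×0.16×£30.20 = £1,122,873.46.
EOQ at £29.64 = 2089.7 < 31000, so use break Q=31000: TC = 36,850×£29.64 + (36,850/31000.0)×281 + (31000.0/2)×0.16×£29.64 = £1,166,075.23.
Lowest total cost among the candidates is at Q = 2070.3.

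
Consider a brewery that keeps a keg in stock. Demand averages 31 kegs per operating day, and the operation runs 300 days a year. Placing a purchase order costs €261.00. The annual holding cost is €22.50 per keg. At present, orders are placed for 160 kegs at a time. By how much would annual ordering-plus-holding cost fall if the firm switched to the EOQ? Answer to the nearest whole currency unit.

Annual demand D = 31 × 300 = 9,300.
EOQ = √(2DS/H) = √(2 × 9,300 × 261 / 22.5) ≈ 464.50.
Cost at Q* = (D/Q*)S + (Q*/2)H = √(2DSH) ≈ €10,451.24.
Cost at Q = 160: (9,300/160)×261 + (160/2)×22.5 = €15,170.62 + €1,800.00 = €16,970.62.
Excess = €16,970.62 − €10,451.24 = €6,519.38.

Extra cost ≈ €6,519 per year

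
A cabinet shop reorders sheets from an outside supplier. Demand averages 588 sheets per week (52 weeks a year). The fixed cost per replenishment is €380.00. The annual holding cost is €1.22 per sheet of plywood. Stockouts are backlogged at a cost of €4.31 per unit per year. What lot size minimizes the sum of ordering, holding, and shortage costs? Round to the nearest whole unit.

Annual demand D = 588 × 52 = 30,576.
With planned backorders, Q* = √(2DS/H) · √((H+B)/B).
√(2DS/H) = √(2 × 30,576 × 380 / 1.22) = 4364.326.
√((H+B)/B) = √((1.22+4.31)/4.31) = 1.1327.
Q* ≈ 4943.575.

Q* ≈ 4,944 sheets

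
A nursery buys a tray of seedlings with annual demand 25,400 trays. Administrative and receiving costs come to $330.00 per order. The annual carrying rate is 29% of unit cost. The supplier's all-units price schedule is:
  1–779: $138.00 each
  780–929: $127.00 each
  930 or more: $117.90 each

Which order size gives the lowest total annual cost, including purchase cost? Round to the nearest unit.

Holding cost per unit per year at price C is H = 0.29·C.
Evaluate total cost at each tier's feasible EOQ or, if the EOQ is below the tier, at the tier's minimum quantity.
EOQ at $138.00 = 647.2 (feasible in tier 1): TC = 25,400×$138.00 + (25,400/647.2)×330 + (647.2/2)×0.29×$138.00 = $3,531,101.65.
EOQ at $127.00 = 674.7 < 780, so use break Q=780: TC = 25,400×$127.00 + (25,400/780.0)×330 + (780.0/2)×0.29×$127.00 = $3,250,909.85.
EOQ at $117.90 = 700.2 < 930, so use break Q=930: TC = 25,400×$117.90 + (25,400/930.0)×330 + (930.0/2)×0.29×$117.90 = $3,019,571.72.
Lowest total cost is $3,019,571.72 at Q = 930.0.

Q* ≈ 930 trays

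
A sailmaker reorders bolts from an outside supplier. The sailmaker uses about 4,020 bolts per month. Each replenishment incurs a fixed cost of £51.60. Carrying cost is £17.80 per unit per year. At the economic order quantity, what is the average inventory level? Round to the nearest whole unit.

Annual demand D = 4,020 × 12 = 48,240.
EOQ = √(2DS/H) = √(2 × 48,240 × 51.6 / 17.8) ≈ 528.85.
Average inventory = Q*/2 ≈ 528.85 / 2 = 264.426.

Average inventory ≈ 264 bolts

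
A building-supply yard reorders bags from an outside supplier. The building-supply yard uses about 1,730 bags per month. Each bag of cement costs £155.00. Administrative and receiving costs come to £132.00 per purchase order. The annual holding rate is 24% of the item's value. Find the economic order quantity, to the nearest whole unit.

Q* ≈ 384 bags

Annual demand D = 1,730 × 12 = 20,760.
Holding cost H = 0.24 × £155.00 = £37.2000 per unit per year.
EOQ = √(2DS / H) = √(2 × 20,760 × 132 / 37.2).
= √(5,480,640 / 37.2) = √147,329.0323 ≈ 383.835.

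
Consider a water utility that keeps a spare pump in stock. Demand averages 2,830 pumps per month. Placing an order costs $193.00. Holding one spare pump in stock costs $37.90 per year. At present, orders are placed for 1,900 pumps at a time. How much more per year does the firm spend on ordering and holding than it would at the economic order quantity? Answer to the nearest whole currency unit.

Annual demand D = 2,830 × 12 = 33,960.
EOQ = √(2DS/H) = √(2 × 33,960 × 193 / 37.9) ≈ 588.11.
Cost at Q* = (D/Q*)S + (Q*/2)H = √(2DSH) ≈ $22,289.33.
Cost at Q = 1,900: (33,960/1,900)×193 + (1,900/2)×37.9 = $3,449.62 + $36,005.00 = $39,454.62.
Excess = $39,454.62 − $22,289.33 = $17,165.29.

Extra cost ≈ $17,165 per year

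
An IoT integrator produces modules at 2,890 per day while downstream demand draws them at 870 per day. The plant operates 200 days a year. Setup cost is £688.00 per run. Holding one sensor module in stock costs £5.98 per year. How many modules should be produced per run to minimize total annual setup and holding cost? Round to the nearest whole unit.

Annual demand D = 870 × 200 = 174,000.
Production build-up factor (1 − d/p) = 1 − 870/2,890 = 0.6990.
Q* = √(2DS / (H(1 − d/p))) = √(2 × 174,000 × 688 / (5.98 × 0.6990)).
= √(239,424,000 / 4.1798) ≈ 7568.442.

Q* ≈ 7,568 modules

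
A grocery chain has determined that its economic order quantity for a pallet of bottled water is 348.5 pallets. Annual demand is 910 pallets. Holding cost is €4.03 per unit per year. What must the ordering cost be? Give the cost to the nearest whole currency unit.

The basic EOQ model gives Q* = √(2DS/H); rearrange for the unknown.
From Q* = √(2DS/H): S = Q*²H / (2D) = 348.5² × 4.03 / (2 × 910) = 268.9300.

S ≈ €269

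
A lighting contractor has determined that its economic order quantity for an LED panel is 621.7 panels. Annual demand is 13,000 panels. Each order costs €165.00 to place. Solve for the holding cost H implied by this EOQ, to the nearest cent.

H ≈ €11.10

The basic EOQ model gives Q* = √(2DS/H); rearrange for the unknown.
From Q* = √(2DS/H): H = 2DS / Q*² = 2 × 13,000 × 165 / 621.7² = 11.0993.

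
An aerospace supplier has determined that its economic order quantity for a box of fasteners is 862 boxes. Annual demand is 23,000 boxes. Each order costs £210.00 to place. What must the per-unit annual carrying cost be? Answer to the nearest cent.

Invert the EOQ relation Q*² = 2DS/H.
From Q* = √(2DS/H): H = 2DS / Q*² = 2 × 23,000 × 210 / 862² = 13.0006.

H ≈ £13.00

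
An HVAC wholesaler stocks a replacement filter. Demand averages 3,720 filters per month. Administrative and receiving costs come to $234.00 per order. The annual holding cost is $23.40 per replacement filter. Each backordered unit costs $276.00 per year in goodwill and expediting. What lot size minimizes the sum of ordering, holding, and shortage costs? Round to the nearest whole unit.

Q* ≈ 984 filters

Annual demand D = 3,720 × 12 = 44,640.
With planned backorders, Q* = √(2DS/H) · √((H+B)/B).
√(2DS/H) = √(2 × 44,640 × 234 / 23.4) = 944.881.
√((H+B)/B) = √((23.4+276)/276) = 1.0415.
Q* ≈ 984.121.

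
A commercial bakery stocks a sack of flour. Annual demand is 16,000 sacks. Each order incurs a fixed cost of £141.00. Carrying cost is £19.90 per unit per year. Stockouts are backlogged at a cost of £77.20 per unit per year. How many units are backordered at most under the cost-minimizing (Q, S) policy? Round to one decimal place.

With planned backorders, Q* = √(2DS/H) · √((H+B)/B).
√(2DS/H) = √(2 × 16,000 × 141 / 19.9) = 476.166.
√((H+B)/B) = √((19.9+77.2)/77.2) = 1.1215.
Q* ≈ 534.022.
S* = Q* · H/(H+B) = 534.022 × 19.9/97.1 ≈ 109.444.

S* ≈ 109.4 sacks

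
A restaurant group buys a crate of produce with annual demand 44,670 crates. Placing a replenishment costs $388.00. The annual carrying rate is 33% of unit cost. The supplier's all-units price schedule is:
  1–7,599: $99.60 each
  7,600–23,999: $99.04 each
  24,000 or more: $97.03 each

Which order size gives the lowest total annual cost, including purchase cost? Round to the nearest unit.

Q* ≈ 1,027 crates

Holding cost per unit per year at price C is H = 0.33·C.
Candidates are each tier's EOQ (if it falls in that tier) and each price-break quantity.
EOQ at $99.60 = 1027.0 (feasible in tier 1): TC = 44,670×$99.60 + (44,670/1027.0)×388 + (1027.0/2)×0.33×$99.60 = $4,482,886.02.
EOQ at $99.04 = 1029.9 < 7600, so use break Q=7600: TC = 44,670×$99.04 + (44,670/7600.0)×388 + (7600.0/2)×0.33×$99.04 = $4,550,593.48.
EOQ at $97.03 = 1040.5 < 24000, so use break Q=24000: TC = 44,670×$97.03 + (44,670/24000.0)×388 + (24000.0/2)×0.33×$97.03 = $4,719,291.06.
Lowest total cost is $4,482,886.02 at Q = 1027.0.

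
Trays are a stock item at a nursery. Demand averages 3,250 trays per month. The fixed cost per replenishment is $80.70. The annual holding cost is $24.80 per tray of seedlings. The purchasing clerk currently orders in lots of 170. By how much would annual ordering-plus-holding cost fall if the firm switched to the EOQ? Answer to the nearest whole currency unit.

Annual demand D = 3,250 × 12 = 39,000.
EOQ = √(2DS/H) = √(2 × 39,000 × 80.7 / 24.8) ≈ 503.80.
Cost at Q* = (D/Q*)S + (Q*/2)H = √(2DSH) ≈ $12,494.24.
Cost at Q = 170: (39,000/170)×80.7 + (170/2)×24.8 = $18,513.53 + $2,108.00 = $20,621.53.
Excess = $20,621.53 − $12,494.24 = $8,127.29.

Extra cost ≈ $8,127 per year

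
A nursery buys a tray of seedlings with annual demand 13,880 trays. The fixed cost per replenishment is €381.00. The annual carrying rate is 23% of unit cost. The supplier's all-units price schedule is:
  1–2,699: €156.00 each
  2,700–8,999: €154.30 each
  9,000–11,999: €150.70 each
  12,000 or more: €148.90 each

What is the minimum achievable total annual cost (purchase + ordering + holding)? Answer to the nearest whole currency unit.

Holding cost per unit per year at price C is H = 0.23·C.
For each price level, check whether its EOQ is feasible; otherwise the best quantity at that price is the breakpoint.
EOQ at €156.00 = 542.9 (feasible in tier 1): TC = 13,880×€156.00 + (13,880/542.9)×381 + (542.9/2)×0.23×€156.00 = €2,184,760.43.
EOQ at €154.30 = 545.9 < 2700, so use break Q=2700: TC = 13,880×€154.30 + (13,880/2700.0)×381 + (2700.0/2)×0.23×€154.30 = €2,191,552.77.
EOQ at €150.70 = 552.4 < 9000, so use break Q=9000: TC = 13,880×€150.70 + (13,880/9000.0)×381 + (9000.0/2)×0.23×€150.70 = €2,248,278.09.
EOQ at €148.90 = 555.7 < 12000, so use break Q=12000: TC = 13,880×€148.90 + (13,880/12000.0)×381 + (12000.0/2)×0.23×€148.90 = €2,272,654.69.
Lowest total cost among the candidates is at Q = 542.9.

TC* ≈ €2,184,760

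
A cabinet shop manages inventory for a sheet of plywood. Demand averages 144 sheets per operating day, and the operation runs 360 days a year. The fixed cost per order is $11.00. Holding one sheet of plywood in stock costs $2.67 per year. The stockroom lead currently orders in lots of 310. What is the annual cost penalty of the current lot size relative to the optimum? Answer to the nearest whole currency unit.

Annual demand D = 144 × 360 = 51,840.
EOQ = √(2DS/H) = √(2 × 51,840 × 11 / 2.67) ≈ 653.56.
Cost at Q* = (D/Q*)S + (Q*/2)H = √(2DSH) ≈ $1,745.02.
Cost at Q = 310: (51,840/310)×11 + (310/2)×2.67 = $1,839.48 + $413.85 = $2,253.33.
Excess = $2,253.33 − $1,745.02 = $508.32.

Extra cost ≈ $508 per year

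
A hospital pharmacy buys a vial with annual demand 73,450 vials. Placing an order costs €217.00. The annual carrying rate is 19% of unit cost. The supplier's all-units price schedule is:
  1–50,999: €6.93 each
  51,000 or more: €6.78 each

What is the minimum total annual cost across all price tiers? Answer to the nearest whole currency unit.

Holding cost per unit per year at price C is H = 0.19·C.
Evaluate total cost at each tier's feasible EOQ or, if the EOQ is below the tier, at the tier's minimum quantity.
EOQ at €6.93 = 4920.4 (feasible in tier 1): TC = 73,450×€6.93 + (73,450/4920.4)×217 + (4920.4/2)×0.19×€6.93 = €515,487.14.
EOQ at €6.78 = 4974.5 < 51000, so use break Q=51000: TC = 73,450×€6.78 + (73,450/51000.0)×217 + (51000.0/2)×0.19×€6.78 = €531,152.62.
Lowest total cost among the candidates is at Q = 4920.4.

TC* ≈ €515,487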